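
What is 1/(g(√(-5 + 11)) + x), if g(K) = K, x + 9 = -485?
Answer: -247/122015 - √6/244030 ≈ -0.0020344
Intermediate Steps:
x = -494 (x = -9 - 485 = -494)
1/(g(√(-5 + 11)) + x) = 1/(√(-5 + 11) - 494) = 1/(√6 - 494) = 1/(-494 + √6)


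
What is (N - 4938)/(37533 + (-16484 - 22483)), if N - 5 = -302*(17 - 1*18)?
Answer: 4631/1434 ≈ 3.2294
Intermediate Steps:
N = 307 (N = 5 - 302*(17 - 1*18) = 5 - 302*(17 - 18) = 5 - 302*(-1) = 5 + 302 = 307)
(N - 4938)/(37533 + (-16484 - 22483)) = (307 - 4938)/(37533 + (-16484 - 22483)) = -4631/(37533 - 38967) = -4631/(-1434) = -4631*(-1/1434) = 4631/1434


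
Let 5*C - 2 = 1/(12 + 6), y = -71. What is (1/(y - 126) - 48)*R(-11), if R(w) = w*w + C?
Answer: -103336639/17730 ≈ -5828.4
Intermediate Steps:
C = 37/90 (C = ⅖ + 1/(5*(12 + 6)) = ⅖ + (⅕)/18 = ⅖ + (⅕)*(1/18) = ⅖ + 1/90 = 37/90 ≈ 0.41111)
R(w) = 37/90 + w² (R(w) = w*w + 37/90 = w² + 37/90 = 37/90 + w²)
(1/(y - 126) - 48)*R(-11) = (1/(-71 - 126) - 48)*(37/90 + (-11)²) = (1/(-197) - 48)*(37/90 + 121) = (-1/197 - 48)*(10927/90) = -9457/197*10927/90 = -103336639/17730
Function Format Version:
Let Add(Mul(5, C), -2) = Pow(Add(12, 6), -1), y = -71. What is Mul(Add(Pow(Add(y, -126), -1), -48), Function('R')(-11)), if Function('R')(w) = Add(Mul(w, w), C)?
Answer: Rational(-103336639, 17730) ≈ -5828.4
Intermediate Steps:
C = Rational(37, 90) (C = Add(Rational(2, 5), Mul(Rational(1, 5), Pow(Add(12, 6), -1))) = Add(Rational(2, 5), Mul(Rational(1, 5), Pow(18, -1))) = Add(Rational(2, 5), Mul(Rational(1, 5), Rational(1, 18))) = Add(Rational(2, 5), Rational(1, 90)) = Rational(37, 90) ≈ 0.41111)
Function('R')(w) = Add(Rational(37, 90), Pow(w, 2)) (Function('R')(w) = Add(Mul(w, w), Rational(37, 90)) = Add(Pow(w, 2), Rational(37, 90)) = Add(Rational(37, 90), Pow(w, 2)))
Mul(Add(Pow(Add(y, -126), -1), -48), Function('R')(-11)) = Mul(Add(Pow(Add(-71, -126), -1), -48), Add(Rational(37, 90), Pow(-11, 2))) = Mul(Add(Pow(-197, -1), -48), Add(Rational(37, 90), 121)) = Mul(Add(Rational(-1, 197), -48), Rational(10927, 90)) = Mul(Rational(-9457, 197), Rational(10927, 90)) = Rational(-103336639, 17730)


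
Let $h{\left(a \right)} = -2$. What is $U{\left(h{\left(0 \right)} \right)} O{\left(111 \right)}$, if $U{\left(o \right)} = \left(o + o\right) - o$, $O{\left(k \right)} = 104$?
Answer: $-208$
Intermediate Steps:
$U{\left(o \right)} = o$ ($U{\left(o \right)} = 2 o - o = o$)
$U{\left(h{\left(0 \right)} \right)} O{\left(111 \right)} = \left(-2\right) 104 = -208$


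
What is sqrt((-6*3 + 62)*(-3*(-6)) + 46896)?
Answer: 2*sqrt(11922) ≈ 218.38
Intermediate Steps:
sqrt((-6*3 + 62)*(-3*(-6)) + 46896) = sqrt((-18 + 62)*18 + 46896) = sqrt(44*18 + 46896) = sqrt(792 + 46896) = sqrt(47688) = 2*sqrt(11922)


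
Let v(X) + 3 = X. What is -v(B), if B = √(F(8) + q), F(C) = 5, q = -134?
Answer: 3 - I*√129 ≈ 3.0 - 11.358*I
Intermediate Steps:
B = I*√129 (B = √(5 - 134) = √(-129) = I*√129 ≈ 11.358*I)
v(X) = -3 + X
-v(B) = -(-3 + I*√129) = 3 - I*√129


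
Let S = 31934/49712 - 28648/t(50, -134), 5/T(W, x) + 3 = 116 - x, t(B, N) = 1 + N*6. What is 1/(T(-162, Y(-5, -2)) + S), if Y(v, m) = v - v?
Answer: 2255408584/82013066197 ≈ 0.027501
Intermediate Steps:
t(B, N) = 1 + 6*N
Y(v, m) = 0
T(W, x) = 5/(113 - x) (T(W, x) = 5/(-3 + (116 - x)) = 5/(113 - x))
S = 724896189/19959368 (S = 31934/49712 - 28648/(1 + 6*(-134)) = 31934*(1/49712) - 28648/(1 - 804) = 15967/24856 - 28648/(-803) = 15967/24856 - 28648*(-1/803) = 15967/24856 + 28648/803 = 724896189/19959368 ≈ 36.319)
1/(T(-162, Y(-5, -2)) + S) = 1/(-5/(-113 + 0) + 724896189/19959368) = 1/(-5/(-113) + 724896189/19959368) = 1/(-5*(-1/113) + 724896189/19959368) = 1/(5/113 + 724896189/19959368) = 1/(82013066197/2255408584) = 2255408584/82013066197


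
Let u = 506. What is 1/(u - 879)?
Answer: -1/373 ≈ -0.0026810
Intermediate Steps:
1/(u - 879) = 1/(506 - 879) = 1/(-373) = -1/373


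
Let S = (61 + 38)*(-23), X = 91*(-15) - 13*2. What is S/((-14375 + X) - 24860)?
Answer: 253/4514 ≈ 0.056048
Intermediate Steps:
X = -1391 (X = -1365 - 26 = -1391)
S = -2277 (S = 99*(-23) = -2277)
S/((-14375 + X) - 24860) = -2277/((-14375 - 1391) - 24860) = -2277/(-15766 - 24860) = -2277/(-40626) = -2277*(-1/40626) = 253/4514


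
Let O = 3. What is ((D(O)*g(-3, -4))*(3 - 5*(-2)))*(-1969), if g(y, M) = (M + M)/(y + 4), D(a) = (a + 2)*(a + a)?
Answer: 6143280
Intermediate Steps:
D(a) = 2*a*(2 + a) (D(a) = (2 + a)*(2*a) = 2*a*(2 + a))
g(y, M) = 2*M/(4 + y) (g(y, M) = (2*M)/(4 + y) = 2*M/(4 + y))
((D(O)*g(-3, -4))*(3 - 5*(-2)))*(-1969) = (((2*3*(2 + 3))*(2*(-4)/(4 - 3)))*(3 - 5*(-2)))*(-1969) = (((2*3*5)*(2*(-4)/1))*(3 + 10))*(-1969) = ((30*(2*(-4)*1))*13)*(-1969) = ((30*(-8))*13)*(-1969) = -240*13*(-1969) = -3120*(-1969) = 6143280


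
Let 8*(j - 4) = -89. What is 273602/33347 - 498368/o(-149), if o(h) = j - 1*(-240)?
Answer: -132442901042/62125461 ≈ -2131.9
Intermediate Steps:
j = -57/8 (j = 4 + (1/8)*(-89) = 4 - 89/8 = -57/8 ≈ -7.1250)
o(h) = 1863/8 (o(h) = -57/8 - 1*(-240) = -57/8 + 240 = 1863/8)
273602/33347 - 498368/o(-149) = 273602/33347 - 498368/1863/8 = 273602*(1/33347) - 498368*8/1863 = 273602/33347 - 3986944/1863 = -132442901042/62125461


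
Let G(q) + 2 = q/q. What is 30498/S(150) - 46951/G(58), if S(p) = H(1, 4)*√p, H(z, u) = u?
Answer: 46951 + 5083*√6/20 ≈ 47574.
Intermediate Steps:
G(q) = -1 (G(q) = -2 + q/q = -2 + 1 = -1)
S(p) = 4*√p
30498/S(150) - 46951/G(58) = 30498/((4*√150)) - 46951/(-1) = 30498/((4*(5*√6))) - 46951*(-1) = 30498/((20*√6)) + 46951 = 30498*(√6/120) + 46951 = 5083*√6/20 + 46951 = 46951 + 5083*√6/20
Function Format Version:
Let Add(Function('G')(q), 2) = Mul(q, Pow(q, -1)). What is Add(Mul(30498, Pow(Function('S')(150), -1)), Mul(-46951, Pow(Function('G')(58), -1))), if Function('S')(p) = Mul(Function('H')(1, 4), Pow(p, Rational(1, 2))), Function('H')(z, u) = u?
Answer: Add(46951, Mul(Rational(5083, 20), Pow(6, Rational(1, 2)))) ≈ 47574.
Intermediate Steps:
Function('G')(q) = -1 (Function('G')(q) = Add(-2, Mul(q, Pow(q, -1))) = Add(-2, 1) = -1)
Function('S')(p) = Mul(4, Pow(p, Rational(1, 2)))
Add(Mul(30498, Pow(Function('S')(150), -1)), Mul(-46951, Pow(Function('G')(58), -1))) = Add(Mul(30498, Pow(Mul(4, Pow(150, Rational(1, 2))), -1)), Mul(-46951, Pow(-1, -1))) = Add(Mul(30498, Pow(Mul(4, Mul(5, Pow(6, Rational(1, 2)))), -1)), Mul(-46951, -1)) = Add(Mul(30498, Pow(Mul(20, Pow(6, Rational(1, 2))), -1)), 46951) = Add(Mul(30498, Mul(Rational(1, 120), Pow(6, Rational(1, 2)))), 46951) = Add(Mul(Rational(5083, 20), Pow(6, Rational(1, 2))), 46951) = Add(46951, Mul(Rational(5083, 20), Pow(6, Rational(1, 2))))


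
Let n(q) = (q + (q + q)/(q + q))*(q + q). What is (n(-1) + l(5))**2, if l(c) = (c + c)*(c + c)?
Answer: 10000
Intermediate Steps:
l(c) = 4*c**2 (l(c) = (2*c)*(2*c) = 4*c**2)
n(q) = 2*q*(1 + q) (n(q) = (q + (2*q)/((2*q)))*(2*q) = (q + (2*q)*(1/(2*q)))*(2*q) = (q + 1)*(2*q) = (1 + q)*(2*q) = 2*q*(1 + q))
(n(-1) + l(5))**2 = (2*(-1)*(1 - 1) + 4*5**2)**2 = (2*(-1)*0 + 4*25)**2 = (0 + 100)**2 = 100**2 = 10000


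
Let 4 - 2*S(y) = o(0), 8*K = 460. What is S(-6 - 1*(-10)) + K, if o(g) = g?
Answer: 119/2 ≈ 59.500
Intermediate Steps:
K = 115/2 (K = (⅛)*460 = 115/2 ≈ 57.500)
S(y) = 2 (S(y) = 2 - ½*0 = 2 + 0 = 2)
S(-6 - 1*(-10)) + K = 2 + 115/2 = 119/2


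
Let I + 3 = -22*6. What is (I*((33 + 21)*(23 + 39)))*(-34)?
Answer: 15367320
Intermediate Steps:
I = -135 (I = -3 - 22*6 = -3 - 132 = -135)
(I*((33 + 21)*(23 + 39)))*(-34) = -135*(33 + 21)*(23 + 39)*(-34) = -7290*62*(-34) = -135*3348*(-34) = -451980*(-34) = 15367320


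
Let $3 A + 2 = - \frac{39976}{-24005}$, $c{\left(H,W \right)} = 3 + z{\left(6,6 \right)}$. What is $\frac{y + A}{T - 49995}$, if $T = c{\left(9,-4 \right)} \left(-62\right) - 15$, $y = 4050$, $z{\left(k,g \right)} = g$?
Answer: $- \frac{24304393}{303471210} \approx -0.080088$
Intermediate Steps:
$c{\left(H,W \right)} = 9$ ($c{\left(H,W \right)} = 3 + 6 = 9$)
$T = -573$ ($T = 9 \left(-62\right) - 15 = -558 - 15 = -573$)
$A = - \frac{2678}{24005}$ ($A = - \frac{2}{3} + \frac{\left(-39976\right) \frac{1}{-24005}}{3} = - \frac{2}{3} + \frac{\left(-39976\right) \left(- \frac{1}{24005}\right)}{3} = - \frac{2}{3} + \frac{1}{3} \cdot \frac{39976}{24005} = - \frac{2}{3} + \frac{39976}{72015} = - \frac{2678}{24005} \approx -0.11156$)
$\frac{y + A}{T - 49995} = \frac{4050 - \frac{2678}{24005}}{-573 - 49995} = \frac{97217572}{24005 \left(-50568\right)} = \frac{97217572}{24005} \left(- \frac{1}{50568}\right) = - \frac{24304393}{303471210}$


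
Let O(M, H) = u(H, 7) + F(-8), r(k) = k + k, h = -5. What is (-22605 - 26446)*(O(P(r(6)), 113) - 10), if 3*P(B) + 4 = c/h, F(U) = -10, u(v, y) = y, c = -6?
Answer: 637663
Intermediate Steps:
r(k) = 2*k
P(B) = -14/15 (P(B) = -4/3 + (-6/(-5))/3 = -4/3 + (-6*(-⅕))/3 = -4/3 + (⅓)*(6/5) = -4/3 + ⅖ = -14/15)
O(M, H) = -3 (O(M, H) = 7 - 10 = -3)
(-22605 - 26446)*(O(P(r(6)), 113) - 10) = (-22605 - 26446)*(-3 - 10) = -49051*(-13) = 637663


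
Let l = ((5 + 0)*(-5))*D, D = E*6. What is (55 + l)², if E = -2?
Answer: 126025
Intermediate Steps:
D = -12 (D = -2*6 = -12)
l = 300 (l = ((5 + 0)*(-5))*(-12) = (5*(-5))*(-12) = -25*(-12) = 300)
(55 + l)² = (55 + 300)² = 355² = 126025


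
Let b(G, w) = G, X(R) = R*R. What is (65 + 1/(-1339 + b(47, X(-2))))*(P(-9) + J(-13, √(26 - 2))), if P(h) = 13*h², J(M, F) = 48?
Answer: 92460879/1292 ≈ 71564.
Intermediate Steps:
X(R) = R²
(65 + 1/(-1339 + b(47, X(-2))))*(P(-9) + J(-13, √(26 - 2))) = (65 + 1/(-1339 + 47))*(13*(-9)² + 48) = (65 + 1/(-1292))*(13*81 + 48) = (65 - 1/1292)*(1053 + 48) = (83979/1292)*1101 = 92460879/1292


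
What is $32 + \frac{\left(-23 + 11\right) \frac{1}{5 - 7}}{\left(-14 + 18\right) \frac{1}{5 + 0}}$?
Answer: $\frac{79}{2} \approx 39.5$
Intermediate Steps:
$32 + \frac{\left(-23 + 11\right) \frac{1}{5 - 7}}{\left(-14 + 18\right) \frac{1}{5 + 0}} = 32 + \frac{\left(-12\right) \frac{1}{-2}}{4 \cdot \frac{1}{5}} = 32 + \frac{\left(-12\right) \left(- \frac{1}{2}\right)}{4 \cdot \frac{1}{5}} = 32 + \frac{6}{\frac{4}{5}} = 32 + 6 \cdot \frac{5}{4} = 32 + \frac{15}{2} = \frac{79}{2}$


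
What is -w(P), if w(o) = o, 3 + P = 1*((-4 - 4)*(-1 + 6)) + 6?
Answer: 37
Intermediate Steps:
P = -37 (P = -3 + (1*((-4 - 4)*(-1 + 6)) + 6) = -3 + (1*(-8*5) + 6) = -3 + (1*(-40) + 6) = -3 + (-40 + 6) = -3 - 34 = -37)
-w(P) = -1*(-37) = 37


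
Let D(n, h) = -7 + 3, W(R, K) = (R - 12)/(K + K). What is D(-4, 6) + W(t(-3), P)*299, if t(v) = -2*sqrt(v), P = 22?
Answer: -941/11 - 299*I*sqrt(3)/22 ≈ -85.545 - 23.54*I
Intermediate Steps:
W(R, K) = (-12 + R)/(2*K) (W(R, K) = (-12 + R)/((2*K)) = (-12 + R)*(1/(2*K)) = (-12 + R)/(2*K))
D(n, h) = -4
D(-4, 6) + W(t(-3), P)*299 = -4 + ((1/2)*(-12 - 2*I*sqrt(3))/22)*299 = -4 + ((1/2)*(1/22)*(-12 - 2*I*sqrt(3)))*299 = -4 + (-3/11 - I*sqrt(3)/22)*299 = -4 + (-897/11 - 299*I*sqrt(3)/22) = -941/11 - 299*I*sqrt(3)/22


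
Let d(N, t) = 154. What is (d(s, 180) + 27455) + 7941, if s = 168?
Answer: 35550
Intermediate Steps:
(d(s, 180) + 27455) + 7941 = (154 + 27455) + 7941 = 27609 + 7941 = 35550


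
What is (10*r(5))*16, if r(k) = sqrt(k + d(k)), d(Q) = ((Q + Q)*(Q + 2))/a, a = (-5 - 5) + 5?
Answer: 480*I ≈ 480.0*I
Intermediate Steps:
a = -5 (a = -10 + 5 = -5)
d(Q) = -2*Q*(2 + Q)/5 (d(Q) = ((Q + Q)*(Q + 2))/(-5) = ((2*Q)*(2 + Q))*(-1/5) = (2*Q*(2 + Q))*(-1/5) = -2*Q*(2 + Q)/5)
r(k) = sqrt(k - 2*k*(2 + k)/5)
(10*r(5))*16 = (10*(sqrt(5)*sqrt(5*(1 - 2*5))/5))*16 = (10*(sqrt(5)*sqrt(5*(1 - 10))/5))*16 = (10*(sqrt(5)*sqrt(5*(-9))/5))*16 = (10*(sqrt(5)*sqrt(-45)/5))*16 = (10*(sqrt(5)*(3*I*sqrt(5))/5))*16 = (10*(3*I))*16 = (30*I)*16 = 480*I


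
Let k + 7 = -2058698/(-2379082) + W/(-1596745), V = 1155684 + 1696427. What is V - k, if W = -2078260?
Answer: 1083458137096597929/379878728809 ≈ 2.8521e+6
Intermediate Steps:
V = 2852111
k = -1835994432130/379878728809 (k = -7 + (-2058698/(-2379082) - 2078260/(-1596745)) = -7 + (-2058698*(-1/2379082) - 2078260*(-1/1596745)) = -7 + (1029349/1189541 + 415652/319349) = -7 + 823156669533/379878728809 = -1835994432130/379878728809 ≈ -4.8331)
V - k = 2852111 - 1*(-1835994432130/379878728809) = 2852111 + 1835994432130/379878728809 = 1083458137096597929/379878728809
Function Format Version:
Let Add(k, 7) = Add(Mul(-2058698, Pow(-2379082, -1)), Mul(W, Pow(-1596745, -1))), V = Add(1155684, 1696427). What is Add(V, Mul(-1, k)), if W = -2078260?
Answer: Rational(1083458137096597929, 379878728809) ≈ 2.8521e+6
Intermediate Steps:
V = 2852111
k = Rational(-1835994432130, 379878728809) (k = Add(-7, Add(Mul(-2058698, Pow(-2379082, -1)), Mul(-2078260, Pow(-1596745, -1)))) = Add(-7, Add(Mul(-2058698, Rational(-1, 2379082)), Mul(-2078260, Rational(-1, 1596745)))) = Add(-7, Add(Rational(1029349, 1189541), Rational(415652, 319349))) = Add(-7, Rational(823156669533, 379878728809)) = Rational(-1835994432130, 379878728809) ≈ -4.8331)
Add(V, Mul(-1, k)) = Add(2852111, Mul(-1, Rational(-1835994432130, 379878728809))) = Add(2852111, Rational(1835994432130, 379878728809)) = Rational(1083458137096597929, 379878728809)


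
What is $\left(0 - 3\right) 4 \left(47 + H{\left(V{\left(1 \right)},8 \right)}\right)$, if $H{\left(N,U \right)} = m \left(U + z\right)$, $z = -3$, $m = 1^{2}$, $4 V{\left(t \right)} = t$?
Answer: $-624$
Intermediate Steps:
$V{\left(t \right)} = \frac{t}{4}$
$m = 1$
$H{\left(N,U \right)} = -3 + U$ ($H{\left(N,U \right)} = 1 \left(U - 3\right) = 1 \left(-3 + U\right) = -3 + U$)
$\left(0 - 3\right) 4 \left(47 + H{\left(V{\left(1 \right)},8 \right)}\right) = \left(0 - 3\right) 4 \left(47 + \left(-3 + 8\right)\right) = \left(-3\right) 4 \left(47 + 5\right) = \left(-12\right) 52 = -624$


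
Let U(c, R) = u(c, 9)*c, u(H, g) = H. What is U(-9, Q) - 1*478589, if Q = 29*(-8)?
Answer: -478508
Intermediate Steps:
Q = -232
U(c, R) = c² (U(c, R) = c*c = c²)
U(-9, Q) - 1*478589 = (-9)² - 1*478589 = 81 - 478589 = -478508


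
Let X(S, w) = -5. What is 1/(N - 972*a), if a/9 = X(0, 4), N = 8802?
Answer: 1/52542 ≈ 1.9032e-5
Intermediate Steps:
a = -45 (a = 9*(-5) = -45)
1/(N - 972*a) = 1/(8802 - 972*(-45)) = 1/(8802 + 43740) = 1/52542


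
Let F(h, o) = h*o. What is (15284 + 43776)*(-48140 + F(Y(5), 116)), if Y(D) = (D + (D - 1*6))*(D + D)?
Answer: -2569110000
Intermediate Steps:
Y(D) = 2*D*(-6 + 2*D) (Y(D) = (D + (D - 6))*(2*D) = (D + (-6 + D))*(2*D) = (-6 + 2*D)*(2*D) = 2*D*(-6 + 2*D))
(15284 + 43776)*(-48140 + F(Y(5), 116)) = (15284 + 43776)*(-48140 + (4*5*(-3 + 5))*116) = 59060*(-48140 + (4*5*2)*116) = 59060*(-48140 + 40*116) = 59060*(-48140 + 4640) = 59060*(-43500) = -2569110000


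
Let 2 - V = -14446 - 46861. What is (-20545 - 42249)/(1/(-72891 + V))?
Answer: 727280108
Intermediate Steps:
V = 61309 (V = 2 - (-14446 - 46861) = 2 - 1*(-61307) = 2 + 61307 = 61309)
(-20545 - 42249)/(1/(-72891 + V)) = (-20545 - 42249)/(1/(-72891 + 61309)) = -62794/(1/(-11582)) = -62794/(-1/11582) = -62794*(-11582) = 727280108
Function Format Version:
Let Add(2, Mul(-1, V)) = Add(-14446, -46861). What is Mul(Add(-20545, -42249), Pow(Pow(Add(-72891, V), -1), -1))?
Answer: 727280108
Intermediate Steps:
V = 61309 (V = Add(2, Mul(-1, Add(-14446, -46861))) = Add(2, Mul(-1, -61307)) = Add(2, 61307) = 61309)
Mul(Add(-20545, -42249), Pow(Pow(Add(-72891, V), -1), -1)) = Mul(Add(-20545, -42249), Pow(Pow(Add(-72891, 61309), -1), -1)) = Mul(-62794, Pow(Pow(-11582, -1), -1)) = Mul(-62794, Pow(Rational(-1, 11582), -1)) = Mul(-62794, -11582) = 727280108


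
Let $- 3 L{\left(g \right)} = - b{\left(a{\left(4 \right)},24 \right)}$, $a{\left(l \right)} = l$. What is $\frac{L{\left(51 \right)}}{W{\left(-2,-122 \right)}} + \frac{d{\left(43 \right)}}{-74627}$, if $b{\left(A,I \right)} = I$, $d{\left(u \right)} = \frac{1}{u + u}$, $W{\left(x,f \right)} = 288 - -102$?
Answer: $\frac{25671493}{1251494790} \approx 0.020513$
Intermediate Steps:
$W{\left(x,f \right)} = 390$ ($W{\left(x,f \right)} = 288 + 102 = 390$)
$d{\left(u \right)} = \frac{1}{2 u}$
$L{\left(g \right)} = 8$ ($L{\left(g \right)} = - \frac{\left(-1\right) 24}{3} = \left(- \frac{1}{3}\right) \left(-24\right) = 8$)
$\frac{L{\left(51 \right)}}{W{\left(-2,-122 \right)}} + \frac{d{\left(43 \right)}}{-74627} = \frac{8}{390} + \frac{\frac{1}{2} \cdot \frac{1}{43}}{-74627} = 8 \cdot \frac{1}{390} + \frac{1}{2} \cdot \frac{1}{43} \left(- \frac{1}{74627}\right) = \frac{4}{195} + \frac{1}{86} \left(- \frac{1}{74627}\right) = \frac{4}{195} - \frac{1}{6417922} = \frac{25671493}{1251494790}$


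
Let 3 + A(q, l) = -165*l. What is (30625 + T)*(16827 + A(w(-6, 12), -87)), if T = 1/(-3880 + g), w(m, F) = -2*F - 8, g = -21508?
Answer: 24241906311321/25388 ≈ 9.5486e+8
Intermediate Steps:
w(m, F) = -8 - 2*F
A(q, l) = -3 - 165*l
T = -1/25388 (T = 1/(-3880 - 21508) = 1/(-25388) = -1/25388 ≈ -3.9389e-5)
(30625 + T)*(16827 + A(w(-6, 12), -87)) = (30625 - 1/25388)*(16827 + (-3 - 165*(-87))) = 777507499*(16827 + (-3 + 14355))/25388 = 777507499*(16827 + 14352)/25388 = (777507499/25388)*31179 = 24241906311321/25388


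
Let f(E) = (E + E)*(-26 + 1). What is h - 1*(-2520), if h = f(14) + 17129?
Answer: 18949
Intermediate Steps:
f(E) = -50*E (f(E) = (2*E)*(-25) = -50*E)
h = 16429 (h = -50*14 + 17129 = -700 + 17129 = 16429)
h - 1*(-2520) = 16429 - 1*(-2520) = 16429 + 2520 = 18949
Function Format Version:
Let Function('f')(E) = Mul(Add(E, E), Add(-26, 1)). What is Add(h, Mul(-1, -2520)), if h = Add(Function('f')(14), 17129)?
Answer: 18949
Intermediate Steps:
Function('f')(E) = Mul(-50, E) (Function('f')(E) = Mul(Mul(2, E), -25) = Mul(-50, E))
h = 16429 (h = Add(Mul(-50, 14), 17129) = Add(-700, 17129) = 16429)
Add(h, Mul(-1, -2520)) = Add(16429, Mul(-1, -2520)) = Add(16429, 2520) = 18949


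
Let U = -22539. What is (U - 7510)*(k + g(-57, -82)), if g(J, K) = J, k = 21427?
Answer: -642147130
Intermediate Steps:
(U - 7510)*(k + g(-57, -82)) = (-22539 - 7510)*(21427 - 57) = -30049*21370 = -642147130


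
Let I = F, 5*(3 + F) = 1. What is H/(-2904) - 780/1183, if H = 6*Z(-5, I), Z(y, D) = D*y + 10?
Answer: -7806/11011 ≈ -0.70893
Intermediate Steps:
F = -14/5 (F = -3 + (⅕)*1 = -3 + ⅕ = -14/5 ≈ -2.8000)
I = -14/5 ≈ -2.8000
Z(y, D) = 10 + D*y
H = 144 (H = 6*(10 - 14/5*(-5)) = 6*(10 + 14) = 6*24 = 144)
H/(-2904) - 780/1183 = 144/(-2904) - 780/1183 = 144*(-1/2904) - 780*1/1183 = -6/121 - 60/91 = -7806/11011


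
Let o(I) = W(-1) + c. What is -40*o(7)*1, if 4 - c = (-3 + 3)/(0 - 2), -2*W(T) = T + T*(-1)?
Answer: -160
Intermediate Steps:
W(T) = 0 (W(T) = -(T + T*(-1))/2 = -(T - T)/2 = -1/2*0 = 0)
c = 4 (c = 4 - (-3 + 3)/(0 - 2) = 4 - 0/(-2) = 4 - 0*(-1)/2 = 4 - 1*0 = 4 + 0 = 4)
o(I) = 4 (o(I) = 0 + 4 = 4)
-40*o(7)*1 = -40*4*1 = -160*1 = -160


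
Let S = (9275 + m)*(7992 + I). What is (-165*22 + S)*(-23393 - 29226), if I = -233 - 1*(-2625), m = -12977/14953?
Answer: -3987850892529042/787 ≈ -5.0672e+12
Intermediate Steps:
m = -683/787 (m = -12977*1/14953 = -683/787 ≈ -0.86785)
I = 2392 (I = -233 + 2625 = 2392)
S = 75790136928/787 (S = (9275 - 683/787)*(7992 + 2392) = (7298742/787)*10384 = 75790136928/787 ≈ 9.6303e+7)
(-165*22 + S)*(-23393 - 29226) = (-165*22 + 75790136928/787)*(-23393 - 29226) = (-3630 + 75790136928/787)*(-52619) = (75787280118/787)*(-52619) = -3987850892529042/787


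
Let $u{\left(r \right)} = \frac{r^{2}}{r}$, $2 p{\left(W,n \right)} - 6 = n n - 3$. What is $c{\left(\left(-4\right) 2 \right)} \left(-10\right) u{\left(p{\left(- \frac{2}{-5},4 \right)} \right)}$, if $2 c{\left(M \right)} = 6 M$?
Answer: $2280$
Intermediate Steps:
$p{\left(W,n \right)} = \frac{3}{2} + \frac{n^{2}}{2}$ ($p{\left(W,n \right)} = 3 + \frac{n n - 3}{2} = 3 + \frac{n^{2} - 3}{2} = 3 + \frac{-3 + n^{2}}{2} = 3 + \left(- \frac{3}{2} + \frac{n^{2}}{2}\right) = \frac{3}{2} + \frac{n^{2}}{2}$)
$u{\left(r \right)} = r$
$c{\left(M \right)} = 3 M$ ($c{\left(M \right)} = \frac{6 M}{2} = 3 M$)
$c{\left(\left(-4\right) 2 \right)} \left(-10\right) u{\left(p{\left(- \frac{2}{-5},4 \right)} \right)} = 3 \left(\left(-4\right) 2\right) \left(-10\right) \left(\frac{3}{2} + \frac{4^{2}}{2}\right) = 3 \left(-8\right) \left(-10\right) \left(\frac{3}{2} + \frac{1}{2} \cdot 16\right) = \left(-24\right) \left(-10\right) \left(\frac{3}{2} + 8\right) = 240 \cdot \frac{19}{2} = 2280$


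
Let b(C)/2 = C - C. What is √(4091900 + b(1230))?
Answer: 10*√40919 ≈ 2022.8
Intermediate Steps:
b(C) = 0 (b(C) = 2*(C - C) = 2*0 = 0)
√(4091900 + b(1230)) = √(4091900 + 0) = √4091900 = 10*√40919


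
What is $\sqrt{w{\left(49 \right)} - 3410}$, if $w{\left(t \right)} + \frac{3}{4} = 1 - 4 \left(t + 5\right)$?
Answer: $\frac{i \sqrt{14503}}{2} \approx 60.214 i$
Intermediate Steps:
$w{\left(t \right)} = - \frac{79}{4} - 4 t$ ($w{\left(t \right)} = - \frac{3}{4} - \left(-1 + 4 \left(t + 5\right)\right) = - \frac{3}{4} - \left(-1 + 4 \left(5 + t\right)\right) = - \frac{3}{4} + \left(1 - \left(20 + 4 t\right)\right) = - \frac{3}{4} - \left(19 + 4 t\right) = - \frac{79}{4} - 4 t$)
$\sqrt{w{\left(49 \right)} - 3410} = \sqrt{\left(- \frac{79}{4} - 196\right) - 3410} = \sqrt{- \frac{863}{4} - 3410} = \sqrt{- \frac{14503}{4}} = \frac{i \sqrt{14503}}{2}$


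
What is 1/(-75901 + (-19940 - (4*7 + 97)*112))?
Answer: -1/109841 ≈ -9.1041e-6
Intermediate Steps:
1/(-75901 + (-19940 - (4*7 + 97)*112)) = 1/(-75901 + (-19940 - (28 + 97)*112)) = 1/(-75901 + (-19940 - 125*112)) = 1/(-75901 + (-19940 - 1*14000)) = 1/(-75901 + (-19940 - 14000)) = 1/(-75901 - 33940) = 1/(-109841) = -1/109841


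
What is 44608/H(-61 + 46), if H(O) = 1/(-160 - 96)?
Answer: -11419648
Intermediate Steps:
H(O) = -1/256 (H(O) = 1/(-256) = -1/256)
44608/H(-61 + 46) = 44608/(-1/256) = 44608*(-256) = -11419648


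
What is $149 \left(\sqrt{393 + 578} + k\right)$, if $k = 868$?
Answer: $129332 + 149 \sqrt{971} \approx 1.3398 \cdot 10^{5}$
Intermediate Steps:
$149 \left(\sqrt{393 + 578} + k\right) = 149 \left(\sqrt{393 + 578} + 868\right) = 149 \left(\sqrt{971} + 868\right) = 149 \left(868 + \sqrt{971}\right) = 129332 + 149 \sqrt{971}$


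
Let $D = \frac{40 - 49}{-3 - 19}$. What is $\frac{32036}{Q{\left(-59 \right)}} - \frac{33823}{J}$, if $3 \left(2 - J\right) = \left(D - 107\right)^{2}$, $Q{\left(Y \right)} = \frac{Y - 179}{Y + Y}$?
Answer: $\frac{10394194417528}{654038399} \approx 15892.0$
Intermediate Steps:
$D = \frac{9}{22}$ ($D = - \frac{9}{-22} = \left(-9\right) \left(- \frac{1}{22}\right) = \frac{9}{22} \approx 0.40909$)
$Q{\left(Y \right)} = \frac{-179 + Y}{2 Y}$
$J = - \frac{5496121}{1452}$ ($J = 2 - \frac{\left(\frac{9}{22} - 107\right)^{2}}{3} = 2 - \frac{\left(- \frac{2345}{22}\right)^{2}}{3} = 2 - \frac{5499025}{1452} = - \frac{5496121}{1452} \approx -3785.2$)
$\frac{32036}{Q{\left(-59 \right)}} - \frac{33823}{J} = \frac{32036}{\frac{1}{2} \frac{1}{-59} \left(-179 - 59\right)} - \frac{33823}{- \frac{5496121}{1452}} = \frac{32036}{\frac{1}{2} \left(- \frac{1}{59}\right) \left(-238\right)} - - \frac{49110996}{5496121} = \frac{32036}{\frac{119}{59}} + \frac{49110996}{5496121} = 32036 \cdot \frac{59}{119} + \frac{49110996}{5496121} = \frac{1890124}{119} + \frac{49110996}{5496121} = \frac{10394194417528}{654038399}$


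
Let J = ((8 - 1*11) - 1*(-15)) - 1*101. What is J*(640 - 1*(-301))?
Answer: -83749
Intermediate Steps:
J = -89 (J = ((8 - 11) + 15) - 101 = (-3 + 15) - 101 = 12 - 101 = -89)
J*(640 - 1*(-301)) = -89*(640 - 1*(-301)) = -89*(640 + 301) = -89*941 = -83749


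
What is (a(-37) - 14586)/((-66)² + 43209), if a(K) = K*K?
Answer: -13217/47565 ≈ -0.27787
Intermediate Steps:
a(K) = K²
(a(-37) - 14586)/((-66)² + 43209) = ((-37)² - 14586)/((-66)² + 43209) = (1369 - 14586)/(4356 + 43209) = -13217/47565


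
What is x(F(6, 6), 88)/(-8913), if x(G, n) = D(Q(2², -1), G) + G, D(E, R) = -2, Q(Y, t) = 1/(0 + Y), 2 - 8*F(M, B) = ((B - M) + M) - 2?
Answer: 3/11884 ≈ 0.00025244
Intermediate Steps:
F(M, B) = ½ - B/8 (F(M, B) = ¼ - (((B - M) + M) - 2)/8 = ¼ - (B - 2)/8 = ¼ - (-2 + B)/8 = ¼ + (¼ - B/8) = ½ - B/8)
Q(Y, t) = 1/Y
x(G, n) = -2 + G
x(F(6, 6), 88)/(-8913) = (-2 + (½ - ⅛*6))/(-8913) = (-2 + (½ - ¾))*(-1/8913) = (-2 - ¼)*(-1/8913) = -9/4*(-1/8913) = 3/11884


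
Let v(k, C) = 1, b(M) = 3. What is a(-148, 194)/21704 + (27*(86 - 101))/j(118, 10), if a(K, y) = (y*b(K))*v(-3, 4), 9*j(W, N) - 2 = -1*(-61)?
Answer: -4393023/75964 ≈ -57.830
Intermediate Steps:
j(W, N) = 7 (j(W, N) = 2/9 + (-1*(-61))/9 = 2/9 + (⅑)*61 = 2/9 + 61/9 = 7)
a(K, y) = 3*y (a(K, y) = (y*3)*1 = (3*y)*1 = 3*y)
a(-148, 194)/21704 + (27*(86 - 101))/j(118, 10) = (3*194)/21704 + (27*(86 - 101))/7 = 582*(1/21704) + (27*(-15))*(⅐) = 291/10852 - 405*⅐ = 291/10852 - 405/7 = -4393023/75964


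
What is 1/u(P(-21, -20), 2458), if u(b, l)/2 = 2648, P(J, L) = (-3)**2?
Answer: 1/5296 ≈ 0.00018882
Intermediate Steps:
P(J, L) = 9
u(b, l) = 5296 (u(b, l) = 2*2648 = 5296)
1/u(P(-21, -20), 2458) = 1/5296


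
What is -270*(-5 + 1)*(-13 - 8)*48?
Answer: -1088640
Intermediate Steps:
-270*(-5 + 1)*(-13 - 8)*48 = -270*(-4*(-21))*48 = -270*84*48 = -90*252*48 = -22680*48 = -1088640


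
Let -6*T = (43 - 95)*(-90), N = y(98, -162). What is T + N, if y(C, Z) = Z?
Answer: -942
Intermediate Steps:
N = -162
T = -780 (T = -(43 - 95)*(-90)/6 = -(-26)*(-90)/3 = -⅙*4680 = -780)
T + N = -780 - 162 = -942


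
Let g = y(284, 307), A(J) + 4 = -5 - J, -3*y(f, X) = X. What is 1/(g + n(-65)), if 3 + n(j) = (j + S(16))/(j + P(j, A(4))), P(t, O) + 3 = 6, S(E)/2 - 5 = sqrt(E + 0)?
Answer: -186/19451 ≈ -0.0095625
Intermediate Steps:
y(f, X) = -X/3
A(J) = -9 - J (A(J) = -4 + (-5 - J) = -9 - J)
g = -307/3 (g = -1/3*307 = -307/3 ≈ -102.33)
S(E) = 10 + 2*sqrt(E) (S(E) = 10 + 2*sqrt(E + 0) = 10 + 2*sqrt(E))
P(t, O) = 3 (P(t, O) = -3 + 6 = 3)
n(j) = -3 + (18 + j)/(3 + j) (n(j) = -3 + (j + (10 + 2*sqrt(16)))/(j + 3) = -3 + (j + (10 + 2*4))/(3 + j) = -3 + (j + (10 + 8))/(3 + j) = -3 + (j + 18)/(3 + j) = -3 + (18 + j)/(3 + j))
1/(g + n(-65)) = 1/(-307/3 + (9 - 2*(-65))/(3 - 65)) = 1/(-307/3 + (9 + 130)/(-62)) = 1/(-307/3 - 1/62*139) = 1/(-307/3 - 139/62) = 1/(-19451/186) = -186/19451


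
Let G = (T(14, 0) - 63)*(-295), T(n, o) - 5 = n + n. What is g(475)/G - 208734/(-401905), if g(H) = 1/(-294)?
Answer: 15517274077/29877617700 ≈ 0.51936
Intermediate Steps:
T(n, o) = 5 + 2*n (T(n, o) = 5 + (n + n) = 5 + 2*n)
g(H) = -1/294
G = 8850 (G = ((5 + 2*14) - 63)*(-295) = ((5 + 28) - 63)*(-295) = (33 - 63)*(-295) = -30*(-295) = 8850)
g(475)/G - 208734/(-401905) = -1/294/8850 - 208734/(-401905) = -1/294*1/8850 - 208734*(-1/401905) = -1/2601900 + 208734/401905 = 15517274077/29877617700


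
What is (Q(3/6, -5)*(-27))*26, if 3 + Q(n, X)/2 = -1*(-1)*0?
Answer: 4212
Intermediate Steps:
Q(n, X) = -6 (Q(n, X) = -6 + 2*(-1*(-1)*0) = -6 + 2*(1*0) = -6 + 2*0 = -6 + 0 = -6)
(Q(3/6, -5)*(-27))*26 = -6*(-27)*26 = 162*26 = 4212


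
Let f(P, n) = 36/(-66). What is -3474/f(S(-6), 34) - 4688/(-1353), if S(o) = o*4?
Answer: 8621945/1353 ≈ 6372.5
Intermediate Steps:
S(o) = 4*o
f(P, n) = -6/11 (f(P, n) = 36*(-1/66) = -6/11)
-3474/f(S(-6), 34) - 4688/(-1353) = -3474/(-6/11) - 4688/(-1353) = -3474*(-11/6) - 4688*(-1/1353) = 6369 + 4688/1353 = 8621945/1353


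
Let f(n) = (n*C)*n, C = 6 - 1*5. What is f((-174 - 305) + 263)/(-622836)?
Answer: -432/5767 ≈ -0.074909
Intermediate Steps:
C = 1 (C = 6 - 5 = 1)
f(n) = n² (f(n) = (n*1)*n = n*n = n²)
f((-174 - 305) + 263)/(-622836) = ((-174 - 305) + 263)²/(-622836) = (-479 + 263)²*(-1/622836) = (-216)²*(-1/622836) = 46656*(-1/622836) = -432/5767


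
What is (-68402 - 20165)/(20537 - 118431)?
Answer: 88567/97894 ≈ 0.90472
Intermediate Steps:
(-68402 - 20165)/(20537 - 118431) = -88567/(-97894) = -88567*(-1/97894) = 88567/97894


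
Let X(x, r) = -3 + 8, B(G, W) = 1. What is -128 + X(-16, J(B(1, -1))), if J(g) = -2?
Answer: -123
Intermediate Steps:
X(x, r) = 5
-128 + X(-16, J(B(1, -1))) = -128 + 5 = -123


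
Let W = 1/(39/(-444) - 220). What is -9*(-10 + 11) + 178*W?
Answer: -319501/32573 ≈ -9.8088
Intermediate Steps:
W = -148/32573 (W = 1/(39*(-1/444) - 220) = 1/(-13/148 - 220) = 1/(-32573/148) = -148/32573 ≈ -0.0045436)
-9*(-10 + 11) + 178*W = -9*(-10 + 11) + 178*(-148/32573) = -9*1 - 26344/32573 = -9 - 26344/32573 = -319501/32573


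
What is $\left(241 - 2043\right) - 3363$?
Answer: $-5165$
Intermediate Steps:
$\left(241 - 2043\right) - 3363 = -1802 - 3363 = -5165$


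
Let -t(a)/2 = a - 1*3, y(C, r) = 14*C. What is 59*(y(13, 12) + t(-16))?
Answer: 12980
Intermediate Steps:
t(a) = 6 - 2*a (t(a) = -2*(a - 1*3) = -2*(a - 3) = -2*(-3 + a) = 6 - 2*a)
59*(y(13, 12) + t(-16)) = 59*(14*13 + (6 - 2*(-16))) = 59*(182 + (6 + 32)) = 59*(182 + 38) = 59*220 = 12980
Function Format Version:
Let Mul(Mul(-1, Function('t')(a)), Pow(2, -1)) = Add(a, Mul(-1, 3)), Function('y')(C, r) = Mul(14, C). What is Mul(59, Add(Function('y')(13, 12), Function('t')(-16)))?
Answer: 12980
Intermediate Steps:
Function('t')(a) = Add(6, Mul(-2, a)) (Function('t')(a) = Mul(-2, Add(a, Mul(-1, 3))) = Mul(-2, Add(a, -3)) = Mul(-2, Add(-3, a)) = Add(6, Mul(-2, a)))
Mul(59, Add(Function('y')(13, 12), Function('t')(-16))) = Mul(59, Add(Mul(14, 13), Add(6, Mul(-2, -16)))) = Mul(59, Add(182, Add(6, 32))) = Mul(59, Add(182, 38)) = Mul(59, 220) = 12980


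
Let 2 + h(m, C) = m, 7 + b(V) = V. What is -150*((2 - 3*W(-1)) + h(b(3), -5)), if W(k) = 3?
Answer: 1950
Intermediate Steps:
b(V) = -7 + V
h(m, C) = -2 + m
-150*((2 - 3*W(-1)) + h(b(3), -5)) = -150*((2 - 3*3) + (-2 + (-7 + 3))) = -150*((2 - 9) + (-2 - 4)) = -150*(-7 - 6) = -150*(-13) = 1950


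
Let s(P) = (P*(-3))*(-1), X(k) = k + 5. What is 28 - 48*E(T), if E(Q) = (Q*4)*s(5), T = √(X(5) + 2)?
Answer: 28 - 5760*√3 ≈ -9948.6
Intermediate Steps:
X(k) = 5 + k
s(P) = 3*P (s(P) = -3*P*(-1) = 3*P)
T = 2*√3 (T = √((5 + 5) + 2) = √(10 + 2) = √12 = 2*√3 ≈ 3.4641)
E(Q) = 60*Q (E(Q) = (Q*4)*(3*5) = (4*Q)*15 = 60*Q)
28 - 48*E(T) = 28 - 2880*2*√3 = 28 - 5760*√3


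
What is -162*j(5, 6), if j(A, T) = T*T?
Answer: -5832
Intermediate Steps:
j(A, T) = T**2
-162*j(5, 6) = -162*6**2 = -162*36 = -5832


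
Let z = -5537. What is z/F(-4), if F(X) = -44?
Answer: 5537/44 ≈ 125.84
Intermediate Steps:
z/F(-4) = -5537/(-44) = -5537*(-1/44) = 5537/44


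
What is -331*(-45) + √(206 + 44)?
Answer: 14895 + 5*√10 ≈ 14911.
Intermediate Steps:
-331*(-45) + √(206 + 44) = 14895 + √250 = 14895 + 5*√10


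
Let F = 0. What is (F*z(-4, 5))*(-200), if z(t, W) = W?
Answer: 0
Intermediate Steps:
(F*z(-4, 5))*(-200) = (0*5)*(-200) = 0*(-200) = 0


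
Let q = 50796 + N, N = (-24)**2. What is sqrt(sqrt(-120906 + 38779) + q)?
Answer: sqrt(51372 + I*sqrt(82127)) ≈ 226.65 + 0.6322*I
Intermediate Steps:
N = 576
q = 51372 (q = 50796 + 576 = 51372)
sqrt(sqrt(-120906 + 38779) + q) = sqrt(sqrt(-120906 + 38779) + 51372) = sqrt(sqrt(-82127) + 51372) = sqrt(I*sqrt(82127) + 51372) = sqrt(51372 + I*sqrt(82127))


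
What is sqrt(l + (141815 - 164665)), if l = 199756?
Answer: sqrt(176906) ≈ 420.60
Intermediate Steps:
sqrt(l + (141815 - 164665)) = sqrt(199756 + (141815 - 164665)) = sqrt(199756 - 22850) = sqrt(176906)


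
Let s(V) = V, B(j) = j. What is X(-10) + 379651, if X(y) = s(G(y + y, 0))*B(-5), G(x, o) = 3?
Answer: 379636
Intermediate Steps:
X(y) = -15 (X(y) = 3*(-5) = -15)
X(-10) + 379651 = -15 + 379651 = 379636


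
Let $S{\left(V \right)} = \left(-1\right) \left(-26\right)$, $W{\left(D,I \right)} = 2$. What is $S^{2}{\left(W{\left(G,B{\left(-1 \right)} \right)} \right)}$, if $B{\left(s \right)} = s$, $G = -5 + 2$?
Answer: $676$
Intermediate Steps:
$G = -3$
$S{\left(V \right)} = 26$
$S^{2}{\left(W{\left(G,B{\left(-1 \right)} \right)} \right)} = 26^{2} = 676$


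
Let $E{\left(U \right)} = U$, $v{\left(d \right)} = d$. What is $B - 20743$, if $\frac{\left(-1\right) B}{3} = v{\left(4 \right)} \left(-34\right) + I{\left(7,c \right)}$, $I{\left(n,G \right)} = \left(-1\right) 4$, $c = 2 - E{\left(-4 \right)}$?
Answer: $-20323$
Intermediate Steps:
$c = 6$ ($c = 2 - -4 = 2 + 4 = 6$)
$I{\left(n,G \right)} = -4$
$B = 420$ ($B = - 3 \left(4 \left(-34\right) - 4\right) = - 3 \left(-136 - 4\right) = \left(-3\right) \left(-140\right) = 420$)
$B - 20743 = 420 - 20743 = -20323$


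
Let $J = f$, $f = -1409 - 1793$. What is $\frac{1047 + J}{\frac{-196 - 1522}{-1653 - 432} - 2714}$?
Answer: $\frac{4493175}{5656972} \approx 0.79427$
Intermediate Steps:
$f = -3202$ ($f = -1409 - 1793 = -3202$)
$J = -3202$
$\frac{1047 + J}{\frac{-196 - 1522}{-1653 - 432} - 2714} = \frac{1047 - 3202}{\frac{-196 - 1522}{-1653 - 432} - 2714} = - \frac{2155}{- \frac{1718}{-2085} - 2714} = - \frac{2155}{\left(-1718\right) \left(- \frac{1}{2085}\right) - 2714} = - \frac{2155}{\frac{1718}{2085} - 2714} = - \frac{2155}{- \frac{5656972}{2085}} = \left(-2155\right) \left(- \frac{2085}{5656972}\right) = \frac{4493175}{5656972}$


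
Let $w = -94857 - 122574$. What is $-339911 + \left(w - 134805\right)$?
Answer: $-692147$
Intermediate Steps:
$w = -217431$
$-339911 + \left(w - 134805\right) = -339911 - 352236 = -692147$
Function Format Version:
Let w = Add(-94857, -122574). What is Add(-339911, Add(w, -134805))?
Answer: -692147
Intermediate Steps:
w = -217431
Add(-339911, Add(w, -134805)) = Add(-339911, Add(-217431, -134805)) = Add(-339911, -352236) = -692147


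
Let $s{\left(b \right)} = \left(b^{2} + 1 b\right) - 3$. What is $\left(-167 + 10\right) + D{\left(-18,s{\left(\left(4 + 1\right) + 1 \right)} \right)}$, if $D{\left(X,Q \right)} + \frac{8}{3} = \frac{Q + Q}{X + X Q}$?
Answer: $- \frac{6391}{40} \approx -159.77$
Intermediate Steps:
$s{\left(b \right)} = -3 + b + b^{2}$ ($s{\left(b \right)} = \left(b^{2} + b\right) - 3 = \left(b + b^{2}\right) - 3 = -3 + b + b^{2}$)
$D{\left(X,Q \right)} = - \frac{8}{3} + \frac{2 Q}{X + Q X}$ ($D{\left(X,Q \right)} = - \frac{8}{3} + \frac{Q + Q}{X + X Q} = - \frac{8}{3} + \frac{2 Q}{X + Q X}$)
$\left(-167 + 10\right) + D{\left(-18,s{\left(\left(4 + 1\right) + 1 \right)} \right)} = \left(-167 + 10\right) + \frac{2 \left(\left(-4\right) \left(-18\right) + 3 \left(-3 + \left(\left(4 + 1\right) + 1\right) + \left(\left(4 + 1\right) + 1\right)^{2}\right) - 4 \left(-3 + \left(\left(4 + 1\right) + 1\right) + \left(\left(4 + 1\right) + 1\right)^{2}\right) \left(-18\right)\right)}{3 \left(-18\right) \left(1 + \left(-3 + \left(\left(4 + 1\right) + 1\right) + \left(\left(4 + 1\right) + 1\right)^{2}\right)\right)} = -157 + \frac{2}{3} \left(- \frac{1}{18}\right) \frac{1}{1 + \left(-3 + \left(5 + 1\right) + \left(5 + 1\right)^{2}\right)} \left(72 + 3 \left(-3 + \left(5 + 1\right) + \left(5 + 1\right)^{2}\right) - 4 \left(-3 + \left(5 + 1\right) + \left(5 + 1\right)^{2}\right) \left(-18\right)\right) = -157 + \frac{2}{3} \left(- \frac{1}{18}\right) \frac{1}{1 + \left(-3 + 6 + 6^{2}\right)} \left(72 + 3 \left(-3 + 6 + 6^{2}\right) - 4 \left(-3 + 6 + 6^{2}\right) \left(-18\right)\right) = -157 + \frac{2}{3} \left(- \frac{1}{18}\right) \frac{1}{1 + \left(-3 + 6 + 36\right)} \left(72 + 3 \left(-3 + 6 + 36\right) - 4 \left(-3 + 6 + 36\right) \left(-18\right)\right) = -157 + \frac{2}{3} \left(- \frac{1}{18}\right) \frac{1}{1 + 39} \left(72 + 3 \cdot 39 - 156 \left(-18\right)\right) = -157 + \frac{2}{3} \left(- \frac{1}{18}\right) \frac{1}{40} \left(72 + 117 + 2808\right) = -157 + \frac{2}{3} \left(- \frac{1}{18}\right) \frac{1}{40} \cdot 2997 = -157 - \frac{111}{40} = - \frac{6391}{40}$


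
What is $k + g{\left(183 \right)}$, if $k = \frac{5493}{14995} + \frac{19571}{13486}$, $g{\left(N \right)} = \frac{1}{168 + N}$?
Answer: $\frac{129210778363}{70980122070} \approx 1.8204$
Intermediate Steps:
$k = \frac{367545743}{202222570}$ ($k = 5493 \cdot \frac{1}{14995} + 19571 \cdot \frac{1}{13486} = \frac{5493}{14995} + \frac{19571}{13486} = \frac{367545743}{202222570} \approx 1.8175$)
$k + g{\left(183 \right)} = \frac{367545743}{202222570} + \frac{1}{168 + 183} = \frac{367545743}{202222570} + \frac{1}{351} = \frac{129210778363}{70980122070}$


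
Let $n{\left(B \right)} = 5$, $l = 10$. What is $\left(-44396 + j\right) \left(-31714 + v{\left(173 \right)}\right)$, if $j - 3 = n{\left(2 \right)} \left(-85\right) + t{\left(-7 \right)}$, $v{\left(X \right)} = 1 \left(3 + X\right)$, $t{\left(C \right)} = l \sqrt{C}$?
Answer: $1413470084 - 315380 i \sqrt{7} \approx 1.4135 \cdot 10^{9} - 8.3442 \cdot 10^{5} i$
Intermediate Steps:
$t{\left(C \right)} = 10 \sqrt{C}$
$v{\left(X \right)} = 3 + X$
$j = -422 + 10 i \sqrt{7}$ ($j = 3 + \left(5 \left(-85\right) + 10 \sqrt{-7}\right) = 3 - \left(425 - 10 i \sqrt{7}\right) = -422 + 10 i \sqrt{7} \approx -422.0 + 26.458 i$)
$\left(-44396 + j\right) \left(-31714 + v{\left(173 \right)}\right) = \left(-44396 - \left(422 - 10 i \sqrt{7}\right)\right) \left(-31714 + \left(3 + 173\right)\right) = \left(-44818 + 10 i \sqrt{7}\right) \left(-31714 + 176\right) = \left(-44818 + 10 i \sqrt{7}\right) \left(-31538\right) = 1413470084 - 315380 i \sqrt{7}$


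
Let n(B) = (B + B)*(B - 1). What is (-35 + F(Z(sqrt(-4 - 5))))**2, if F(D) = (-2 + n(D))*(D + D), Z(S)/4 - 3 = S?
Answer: 34039273 - 351123936*I ≈ 3.4039e+7 - 3.5112e+8*I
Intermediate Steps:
n(B) = 2*B*(-1 + B) (n(B) = (2*B)*(-1 + B) = 2*B*(-1 + B))
Z(S) = 12 + 4*S
F(D) = 2*D*(-2 + 2*D*(-1 + D)) (F(D) = (-2 + 2*D*(-1 + D))*(D + D) = (-2 + 2*D*(-1 + D))*(2*D) = 2*D*(-2 + 2*D*(-1 + D)))
(-35 + F(Z(sqrt(-4 - 5))))**2 = (-35 + 4*(12 + 4*sqrt(-4 - 5))*(-1 + (12 + 4*sqrt(-4 - 5))*(-1 + (12 + 4*sqrt(-4 - 5)))))**2 = (-35 + 4*(12 + 4*sqrt(-9))*(-1 + (12 + 4*sqrt(-9))*(-1 + (12 + 4*sqrt(-9)))))**2 = (-35 + 4*(12 + 4*(3*I))*(-1 + (12 + 4*(3*I))*(-1 + (12 + 4*(3*I)))))**2 = (-35 + 4*(12 + 12*I)*(-1 + (12 + 12*I)*(-1 + (12 + 12*I))))**2 = (-35 + 4*(12 + 12*I)*(-1 + (12 + 12*I)*(11 + 12*I)))**2 = (-35 + 4*(12 + 12*I)*(-1 + (11 + 12*I)*(12 + 12*I)))**2 = (-35 + 4*(-1 + (11 + 12*I)*(12 + 12*I))*(12 + 12*I))**2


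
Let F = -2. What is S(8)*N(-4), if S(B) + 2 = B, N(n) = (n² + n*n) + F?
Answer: 180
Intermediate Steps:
N(n) = -2 + 2*n² (N(n) = (n² + n*n) - 2 = (n² + n²) - 2 = 2*n² - 2 = -2 + 2*n²)
S(B) = -2 + B
S(8)*N(-4) = (-2 + 8)*(-2 + 2*(-4)²) = 6*(-2 + 2*16) = 6*(-2 + 32) = 6*30 = 180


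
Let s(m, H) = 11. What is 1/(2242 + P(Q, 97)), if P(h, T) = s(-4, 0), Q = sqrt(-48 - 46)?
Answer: 1/2253 ≈ 0.00044385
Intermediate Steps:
Q = I*sqrt(94) (Q = sqrt(-94) = I*sqrt(94) ≈ 9.6954*I)
P(h, T) = 11
1/(2242 + P(Q, 97)) = 1/(2242 + 11) = 1/2253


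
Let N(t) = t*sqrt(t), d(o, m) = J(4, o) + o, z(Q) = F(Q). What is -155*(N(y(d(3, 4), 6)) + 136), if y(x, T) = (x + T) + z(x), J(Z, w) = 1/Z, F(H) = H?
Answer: -21080 - 19375*sqrt(2)/4 ≈ -27930.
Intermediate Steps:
z(Q) = Q
d(o, m) = 1/4 + o
y(x, T) = T + 2*x (y(x, T) = (x + T) + x = (T + x) + x = T + 2*x)
N(t) = t**(3/2)
-155*(N(y(d(3, 4), 6)) + 136) = -155*((6 + 2*(1/4 + 3))**(3/2) + 136) = -155*((6 + 2*(13/4))**(3/2) + 136) = -155*((6 + 13/2)**(3/2) + 136) = -155*((25/2)**(3/2) + 136) = -155*(125*sqrt(2)/4 + 136) = -155*(136 + 125*sqrt(2)/4) = -21080 - 19375*sqrt(2)/4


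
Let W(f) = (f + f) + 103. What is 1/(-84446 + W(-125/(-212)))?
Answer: -106/8940233 ≈ -1.1857e-5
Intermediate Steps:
W(f) = 103 + 2*f (W(f) = 2*f + 103 = 103 + 2*f)
1/(-84446 + W(-125/(-212))) = 1/(-84446 + (103 + 2*(-125/(-212)))) = 1/(-84446 + (103 + 2*(-125*(-1/212)))) = 1/(-84446 + (103 + 2*(125/212))) = 1/(-84446 + (103 + 125/106)) = 1/(-84446 + 11043/106) = 1/(-8940233/106) = -106/8940233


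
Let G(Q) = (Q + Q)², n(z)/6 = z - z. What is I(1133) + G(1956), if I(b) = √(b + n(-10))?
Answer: 15303744 + √1133 ≈ 1.5304e+7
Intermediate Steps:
n(z) = 0 (n(z) = 6*(z - z) = 6*0 = 0)
I(b) = √b (I(b) = √(b + 0) = √b)
G(Q) = 4*Q² (G(Q) = (2*Q)² = 4*Q²)
I(1133) + G(1956) = √1133 + 4*1956² = √1133 + 4*3825936 = √1133 + 15303744 = 15303744 + √1133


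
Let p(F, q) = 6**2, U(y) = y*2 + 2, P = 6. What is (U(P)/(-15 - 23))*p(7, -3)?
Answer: -252/19 ≈ -13.263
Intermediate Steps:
U(y) = 2 + 2*y (U(y) = 2*y + 2 = 2 + 2*y)
p(F, q) = 36
(U(P)/(-15 - 23))*p(7, -3) = ((2 + 2*6)/(-15 - 23))*36 = ((2 + 12)/(-38))*36 = (14*(-1/38))*36 = -7/19*36 = -252/19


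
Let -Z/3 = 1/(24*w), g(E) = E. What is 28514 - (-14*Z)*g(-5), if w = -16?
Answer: 1824861/64 ≈ 28513.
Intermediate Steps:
Z = 1/128 (Z = -3/(24*(-16)) = -(-1)/(8*16) = -3*(-1/384) = 1/128 ≈ 0.0078125)
28514 - (-14*Z)*g(-5) = 28514 - (-14*1/128)*(-5) = 28514 - (-7)*(-5)/64 = 28514 - 1*35/64 = 28514 - 35/64 = 1824861/64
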